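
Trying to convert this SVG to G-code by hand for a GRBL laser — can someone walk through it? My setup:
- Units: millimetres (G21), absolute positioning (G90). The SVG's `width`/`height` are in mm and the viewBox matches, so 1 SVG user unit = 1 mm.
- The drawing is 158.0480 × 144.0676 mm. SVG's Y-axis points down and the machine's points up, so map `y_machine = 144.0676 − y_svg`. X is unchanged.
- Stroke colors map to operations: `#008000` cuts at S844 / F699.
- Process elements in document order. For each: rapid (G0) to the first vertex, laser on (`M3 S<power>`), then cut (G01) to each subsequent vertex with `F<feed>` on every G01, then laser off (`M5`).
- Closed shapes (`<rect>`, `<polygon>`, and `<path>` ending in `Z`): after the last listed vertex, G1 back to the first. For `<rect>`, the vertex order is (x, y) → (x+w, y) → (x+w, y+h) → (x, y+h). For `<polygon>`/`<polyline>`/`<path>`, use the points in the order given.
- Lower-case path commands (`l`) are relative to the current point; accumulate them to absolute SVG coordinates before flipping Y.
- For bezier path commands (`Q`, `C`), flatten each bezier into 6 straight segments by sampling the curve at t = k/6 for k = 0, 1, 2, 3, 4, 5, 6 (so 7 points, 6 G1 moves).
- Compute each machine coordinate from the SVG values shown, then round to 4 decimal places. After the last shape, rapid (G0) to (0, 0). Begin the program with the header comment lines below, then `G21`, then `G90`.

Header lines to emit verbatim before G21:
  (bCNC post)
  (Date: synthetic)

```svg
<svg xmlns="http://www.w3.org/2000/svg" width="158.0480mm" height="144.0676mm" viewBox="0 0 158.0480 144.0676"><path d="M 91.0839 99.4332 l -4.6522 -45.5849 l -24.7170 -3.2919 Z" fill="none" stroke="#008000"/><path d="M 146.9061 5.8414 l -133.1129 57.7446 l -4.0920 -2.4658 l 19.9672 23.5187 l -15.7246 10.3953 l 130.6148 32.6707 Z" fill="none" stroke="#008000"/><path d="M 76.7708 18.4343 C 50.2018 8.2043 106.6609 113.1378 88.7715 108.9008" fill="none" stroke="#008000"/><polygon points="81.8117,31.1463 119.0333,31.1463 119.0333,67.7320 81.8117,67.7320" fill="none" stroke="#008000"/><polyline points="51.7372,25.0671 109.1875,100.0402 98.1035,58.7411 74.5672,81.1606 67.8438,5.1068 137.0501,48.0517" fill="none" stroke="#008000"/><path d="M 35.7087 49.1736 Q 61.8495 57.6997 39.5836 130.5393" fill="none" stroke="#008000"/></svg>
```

(bCNC post)
(Date: synthetic)
G21
G90
G0 X91.0839 Y44.6344
M3 S844
G01 X86.4317 Y90.2193 F699
G01 X61.7147 Y93.5112 F699
G01 X91.0839 Y44.6344 F699
M5
G0 X146.9061 Y138.2262
M3 S844
G01 X13.7932 Y80.4816 F699
G01 X9.7012 Y82.9474 F699
G01 X29.6684 Y59.4287 F699
G01 X13.9438 Y49.0334 F699
G01 X144.5586 Y16.3627 F699
G01 X146.9061 Y138.2262 F699
M5
G0 X76.7708 Y125.6333
M3 S844
G01 X69.6767 Y122.1899 F699
G01 X72.0491 Y105.7841 F699
G01 X79.5163 Y82.6474 F699
G01 X87.7068 Y59.0113 F699
G01 X92.2491 Y41.1073 F699
G01 X88.7715 Y35.1668 F699
M5
G0 X81.8117 Y112.9213
M3 S844
G01 X119.0333 Y112.9213 F699
G01 X119.0333 Y76.3356 F699
G01 X81.8117 Y76.3356 F699
G01 X81.8117 Y112.9213 F699
M5
G0 X51.7372 Y119.0005
M3 S844
G01 X109.1875 Y44.0274 F699
G01 X98.1035 Y85.3265 F699
G01 X74.5672 Y62.9070 F699
G01 X67.8438 Y138.9608 F699
G01 X137.0501 Y96.0159 F699
M5
G0 X35.7087 Y94.8940
M3 S844
G01 X43.0777 Y90.2655 F699
G01 X47.7574 Y82.0640 F699
G01 X49.7478 Y70.2895 F699
G01 X49.0490 Y54.9421 F699
G01 X45.6609 Y36.0217 F699
G01 X39.5836 Y13.5283 F699
M5
G0 X0.0000 Y0.0000

Since the viewBox matches the mm dimensions, user units are millimetres directly. The only transform is the Y-flip y_m = 144.0676 − y_svg.

Shape 1 is a closed polygon drawn with `<path>`. Its stroke #008000 means cut at S844, F699. After flipping Y the toolpath is (91.0839,44.6344) → (86.4317,90.2193) → (61.7147,93.5112) → (91.0839,44.6344), returning to the start.

Shape 2 is a closed polygon drawn with `<path>`. Its stroke #008000 means cut at S844, F699. After flipping Y the toolpath is (146.9061,138.2262) → (13.7932,80.4816) → (9.7012,82.9474) → (29.6684,59.4287) → (13.9438,49.0334) → (144.5586,16.3627) → (146.9061,138.2262), returning to the start.

Shape 3 is a cubic bezier drawn with `<path>`. Its stroke #008000 means cut at S844, F699. After flipping Y the toolpath is (76.7708,125.6333) → (69.6767,122.1899) → (72.0491,105.7841) → (79.5163,82.6474) → (87.7068,59.0113) → (92.2491,41.1073) → (88.7715,35.1668).

Shape 4 is a rectangle drawn with `<polygon>`. Its stroke #008000 means cut at S844, F699. After flipping Y the toolpath is (81.8117,112.9213) → (119.0333,112.9213) → (119.0333,76.3356) → (81.8117,76.3356) → (81.8117,112.9213), returning to the start.

Shape 5 is a open polyline drawn with `<polyline>`. Its stroke #008000 means cut at S844, F699. After flipping Y the toolpath is (51.7372,119.0005) → (109.1875,44.0274) → (98.1035,85.3265) → (74.5672,62.9070) → (67.8438,138.9608) → (137.0501,96.0159).

Shape 6 is a quadratic bezier drawn with `<path>`. Its stroke #008000 means cut at S844, F699. After flipping Y the toolpath is (35.7087,94.8940) → (43.0777,90.2655) → (47.7574,82.0640) → (49.7478,70.2895) → (49.0490,54.9421) → (45.6609,36.0217) → (39.5836,13.5283).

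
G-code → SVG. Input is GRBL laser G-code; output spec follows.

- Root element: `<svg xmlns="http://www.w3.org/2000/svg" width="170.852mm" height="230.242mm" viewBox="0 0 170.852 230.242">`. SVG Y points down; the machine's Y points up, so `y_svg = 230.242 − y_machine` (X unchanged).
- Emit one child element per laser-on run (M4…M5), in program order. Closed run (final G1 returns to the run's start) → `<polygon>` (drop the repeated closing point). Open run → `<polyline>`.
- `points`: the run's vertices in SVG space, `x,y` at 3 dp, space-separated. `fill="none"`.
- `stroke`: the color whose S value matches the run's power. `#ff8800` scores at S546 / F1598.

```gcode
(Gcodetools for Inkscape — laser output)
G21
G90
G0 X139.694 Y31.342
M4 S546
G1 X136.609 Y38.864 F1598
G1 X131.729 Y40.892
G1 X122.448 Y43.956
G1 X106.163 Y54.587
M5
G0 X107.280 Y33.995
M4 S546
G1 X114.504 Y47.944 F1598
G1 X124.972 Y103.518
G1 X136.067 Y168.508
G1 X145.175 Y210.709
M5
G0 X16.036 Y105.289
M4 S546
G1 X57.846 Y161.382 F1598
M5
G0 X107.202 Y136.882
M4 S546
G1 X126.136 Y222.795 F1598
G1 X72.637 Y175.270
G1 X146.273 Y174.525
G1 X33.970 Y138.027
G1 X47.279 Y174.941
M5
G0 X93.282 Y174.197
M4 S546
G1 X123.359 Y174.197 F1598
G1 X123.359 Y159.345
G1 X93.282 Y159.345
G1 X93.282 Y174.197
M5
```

<svg xmlns="http://www.w3.org/2000/svg" width="170.852mm" height="230.242mm" viewBox="0 0 170.852 230.242">
  <polyline points="139.694,198.900 136.609,191.378 131.729,189.350 122.448,186.286 106.163,175.655" fill="none" stroke="#ff8800"/>
  <polyline points="107.280,196.247 114.504,182.298 124.972,126.724 136.067,61.734 145.175,19.533" fill="none" stroke="#ff8800"/>
  <polyline points="16.036,124.953 57.846,68.860" fill="none" stroke="#ff8800"/>
  <polyline points="107.202,93.360 126.136,7.447 72.637,54.972 146.273,55.717 33.970,92.215 47.279,55.301" fill="none" stroke="#ff8800"/>
  <polygon points="93.282,56.045 123.359,56.045 123.359,70.897 93.282,70.897" fill="none" stroke="#ff8800"/>
</svg>

y_svg = 230.242 − y_m. Every run uses S546, so all elements get stroke `#ff8800` (score).

[1] open run; points: 139.694,198.900 136.609,191.378 131.729,189.350 122.448,186.286 106.163,175.655

[2] open run; points: 107.280,196.247 114.504,182.298 124.972,126.724 136.067,61.734 145.175,19.533

[3] open run; points: 16.036,124.953 57.846,68.860

[4] open run; points: 107.202,93.360 126.136,7.447 72.637,54.972 146.273,55.717 33.970,92.215 47.279,55.301

[5] closed run; points: 93.282,56.045 123.359,56.045 123.359,70.897 93.282,70.897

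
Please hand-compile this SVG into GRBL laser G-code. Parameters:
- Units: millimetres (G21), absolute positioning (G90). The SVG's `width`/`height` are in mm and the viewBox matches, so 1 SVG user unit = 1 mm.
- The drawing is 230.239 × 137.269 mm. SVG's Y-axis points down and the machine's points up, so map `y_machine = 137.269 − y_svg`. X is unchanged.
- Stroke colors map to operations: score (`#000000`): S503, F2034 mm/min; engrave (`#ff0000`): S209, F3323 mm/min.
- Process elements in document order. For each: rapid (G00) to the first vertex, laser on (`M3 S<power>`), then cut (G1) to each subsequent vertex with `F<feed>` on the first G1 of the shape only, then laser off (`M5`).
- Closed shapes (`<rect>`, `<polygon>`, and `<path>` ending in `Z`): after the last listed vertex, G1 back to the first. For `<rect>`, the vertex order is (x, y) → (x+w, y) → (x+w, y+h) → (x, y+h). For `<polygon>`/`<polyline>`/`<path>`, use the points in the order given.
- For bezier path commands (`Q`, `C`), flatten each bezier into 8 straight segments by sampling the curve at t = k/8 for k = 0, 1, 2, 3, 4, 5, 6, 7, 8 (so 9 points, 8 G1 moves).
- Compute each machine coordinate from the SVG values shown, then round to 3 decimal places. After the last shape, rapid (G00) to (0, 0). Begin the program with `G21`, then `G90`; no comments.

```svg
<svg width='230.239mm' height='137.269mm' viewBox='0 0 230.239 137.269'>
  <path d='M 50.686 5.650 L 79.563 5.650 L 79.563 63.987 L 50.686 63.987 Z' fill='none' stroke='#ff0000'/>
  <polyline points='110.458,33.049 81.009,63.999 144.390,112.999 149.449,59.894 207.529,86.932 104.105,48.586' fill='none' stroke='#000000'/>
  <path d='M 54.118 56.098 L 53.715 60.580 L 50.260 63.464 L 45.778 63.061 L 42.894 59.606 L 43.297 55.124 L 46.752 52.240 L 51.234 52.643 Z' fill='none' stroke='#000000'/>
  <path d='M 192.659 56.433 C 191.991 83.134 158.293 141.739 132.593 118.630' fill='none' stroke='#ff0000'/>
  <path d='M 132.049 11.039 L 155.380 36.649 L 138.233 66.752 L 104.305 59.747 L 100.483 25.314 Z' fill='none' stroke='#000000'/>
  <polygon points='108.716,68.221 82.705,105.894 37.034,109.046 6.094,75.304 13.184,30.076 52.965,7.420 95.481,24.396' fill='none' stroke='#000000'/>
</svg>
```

Since the viewBox matches the mm dimensions, user units are millimetres directly. The only transform is the Y-flip y_m = 137.269 − y_svg.

Shape 1 is a rectangle drawn with `<path>`. Its stroke #ff0000 means engrave at S209, F3323. After flipping Y the toolpath is (50.686,131.619) → (79.563,131.619) → (79.563,73.282) → (50.686,73.282) → (50.686,131.619), returning to the start.

Shape 2 is a open polyline drawn with `<polyline>`. Its stroke #000000 means score at S503, F2034. After flipping Y the toolpath is (110.458,104.220) → (81.009,73.270) → (144.390,24.270) → (149.449,77.375) → (207.529,50.337) → (104.105,88.683).

Shape 3 is a regular polygon drawn with `<path>`. Its stroke #000000 means score at S503, F2034. After flipping Y the toolpath is (54.118,81.171) → (53.715,76.689) → (50.260,73.805) → (45.778,74.208) → (42.894,77.663) → (43.297,82.145) → (46.752,85.029) → (51.234,84.626) → (54.118,81.171), returning to the start.

Shape 4 is a cubic bezier drawn with `<path>`. Its stroke #ff0000 means engrave at S209, F3323. After flipping Y the toolpath is (192.659,80.836) → (190.940,69.550) → (186.606,56.604) → (180.137,43.329) → (172.013,31.059) → (162.716,21.123) → (152.727,14.853) → (142.525,13.582) → (132.593,18.639).

Shape 5 is a regular polygon drawn with `<path>`. Its stroke #000000 means score at S503, F2034. After flipping Y the toolpath is (132.049,126.230) → (155.380,100.620) → (138.233,70.517) → (104.305,77.522) → (100.483,111.955) → (132.049,126.230), returning to the start.

Shape 6 is a regular polygon drawn with `<polygon>`. Its stroke #000000 means score at S503, F2034. After flipping Y the toolpath is (108.716,69.048) → (82.705,31.375) → (37.034,28.223) → (6.094,61.965) → (13.184,107.193) → (52.965,129.849) → (95.481,112.873) → (108.716,69.048), returning to the start.

G21
G90
G00 X50.686 Y131.619
M3 S209
G1 X79.563 Y131.619 F3323
G1 X79.563 Y73.282
G1 X50.686 Y73.282
G1 X50.686 Y131.619
M5
G00 X110.458 Y104.220
M3 S503
G1 X81.009 Y73.270 F2034
G1 X144.390 Y24.270
G1 X149.449 Y77.375
G1 X207.529 Y50.337
G1 X104.105 Y88.683
M5
G00 X54.118 Y81.171
M3 S503
G1 X53.715 Y76.689 F2034
G1 X50.260 Y73.805
G1 X45.778 Y74.208
G1 X42.894 Y77.663
G1 X43.297 Y82.145
G1 X46.752 Y85.029
G1 X51.234 Y84.626
G1 X54.118 Y81.171
M5
G00 X192.659 Y80.836
M3 S209
G1 X190.940 Y69.550 F3323
G1 X186.606 Y56.604
G1 X180.137 Y43.329
G1 X172.013 Y31.059
G1 X162.716 Y21.123
G1 X152.727 Y14.853
G1 X142.525 Y13.582
G1 X132.593 Y18.639
M5
G00 X132.049 Y126.230
M3 S503
G1 X155.380 Y100.620 F2034
G1 X138.233 Y70.517
G1 X104.305 Y77.522
G1 X100.483 Y111.955
G1 X132.049 Y126.230
M5
G00 X108.716 Y69.048
M3 S503
G1 X82.705 Y31.375 F2034
G1 X37.034 Y28.223
G1 X6.094 Y61.965
G1 X13.184 Y107.193
G1 X52.965 Y129.849
G1 X95.481 Y112.873
G1 X108.716 Y69.048
M5
G00 X0.000 Y0.000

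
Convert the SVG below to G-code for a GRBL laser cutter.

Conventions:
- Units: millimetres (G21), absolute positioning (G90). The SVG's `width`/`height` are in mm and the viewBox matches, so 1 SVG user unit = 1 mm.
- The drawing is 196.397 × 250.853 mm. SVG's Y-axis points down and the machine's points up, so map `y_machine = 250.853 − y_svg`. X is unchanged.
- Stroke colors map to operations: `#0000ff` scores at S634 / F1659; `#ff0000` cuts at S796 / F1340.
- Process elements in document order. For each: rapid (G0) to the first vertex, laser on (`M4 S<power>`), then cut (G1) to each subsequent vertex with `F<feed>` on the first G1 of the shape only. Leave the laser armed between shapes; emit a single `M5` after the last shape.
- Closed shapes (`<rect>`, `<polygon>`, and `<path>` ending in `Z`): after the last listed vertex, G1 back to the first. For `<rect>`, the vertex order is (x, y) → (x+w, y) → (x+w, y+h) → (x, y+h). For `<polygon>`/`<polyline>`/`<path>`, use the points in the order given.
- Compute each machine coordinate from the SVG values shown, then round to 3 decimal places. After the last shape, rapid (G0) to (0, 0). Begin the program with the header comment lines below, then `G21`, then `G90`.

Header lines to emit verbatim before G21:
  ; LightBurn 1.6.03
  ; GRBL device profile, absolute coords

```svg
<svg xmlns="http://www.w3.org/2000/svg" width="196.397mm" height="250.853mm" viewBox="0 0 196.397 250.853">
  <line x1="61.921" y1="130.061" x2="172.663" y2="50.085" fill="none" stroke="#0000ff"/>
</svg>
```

Since the viewBox matches the mm dimensions, user units are millimetres directly. The only transform is the Y-flip y_m = 250.853 − y_svg.

Shape 1 is a line segment drawn with `<line>`. Its stroke #0000ff means score at S634, F1659. After flipping Y the toolpath is (61.921,120.792) → (172.663,200.768).

; LightBurn 1.6.03
; GRBL device profile, absolute coords
G21
G90
G0 X61.921 Y120.792
M4 S634
G1 X172.663 Y200.768 F1659
M5
G0 X0.000 Y0.000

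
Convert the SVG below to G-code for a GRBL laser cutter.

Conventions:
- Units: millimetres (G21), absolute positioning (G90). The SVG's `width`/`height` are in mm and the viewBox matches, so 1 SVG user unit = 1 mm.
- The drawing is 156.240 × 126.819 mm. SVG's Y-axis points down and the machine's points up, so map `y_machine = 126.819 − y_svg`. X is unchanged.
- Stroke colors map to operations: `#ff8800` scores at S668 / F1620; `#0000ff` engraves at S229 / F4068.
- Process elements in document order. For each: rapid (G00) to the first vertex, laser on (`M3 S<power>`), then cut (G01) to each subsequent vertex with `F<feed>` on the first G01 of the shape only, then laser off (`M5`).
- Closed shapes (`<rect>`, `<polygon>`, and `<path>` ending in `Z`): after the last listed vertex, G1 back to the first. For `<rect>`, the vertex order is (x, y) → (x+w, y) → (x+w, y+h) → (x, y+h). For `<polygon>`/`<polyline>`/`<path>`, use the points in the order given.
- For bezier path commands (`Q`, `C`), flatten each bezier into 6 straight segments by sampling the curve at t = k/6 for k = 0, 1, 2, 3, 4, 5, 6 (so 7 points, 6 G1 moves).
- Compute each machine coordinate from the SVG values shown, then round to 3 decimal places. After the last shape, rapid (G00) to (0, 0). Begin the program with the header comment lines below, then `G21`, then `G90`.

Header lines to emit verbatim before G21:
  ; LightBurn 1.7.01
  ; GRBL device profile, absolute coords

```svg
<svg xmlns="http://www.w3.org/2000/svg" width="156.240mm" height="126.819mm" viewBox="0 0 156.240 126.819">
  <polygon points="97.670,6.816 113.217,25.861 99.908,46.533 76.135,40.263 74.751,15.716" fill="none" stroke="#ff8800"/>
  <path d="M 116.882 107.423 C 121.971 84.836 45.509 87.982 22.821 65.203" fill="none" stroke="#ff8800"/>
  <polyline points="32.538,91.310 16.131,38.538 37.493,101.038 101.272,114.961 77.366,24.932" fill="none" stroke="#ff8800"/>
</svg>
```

1 u = 1 mm; y_m = 126.819 − y.

[1] `<polygon>` regular polygon, #ff8800→score S668 F1620: (97.670,120.003) → (113.217,100.958) → (99.908,80.286) → (76.135,86.556) → (74.751,111.103) → (97.670,120.003) (closed)

[2] `<path>` cubic bezier, #ff8800→score S668 F1620: (116.882,19.396) → (113.257,28.784) → (99.799,35.319) → (80.268,40.434) → (58.422,45.565) → (38.020,52.148) → (22.821,61.616)

[3] `<polyline>` open polyline, #ff8800→score S668 F1620: (32.538,35.509) → (16.131,88.281) → (37.493,25.781) → (101.272,11.858) → (77.366,101.887)

; LightBurn 1.7.01
; GRBL device profile, absolute coords
G21
G90
G00 X97.670 Y120.003
M3 S668
G01 X113.217 Y100.958 F1620
G01 X99.908 Y80.286
G01 X76.135 Y86.556
G01 X74.751 Y111.103
G01 X97.670 Y120.003
M5
G00 X116.882 Y19.396
M3 S668
G01 X113.257 Y28.784 F1620
G01 X99.799 Y35.319
G01 X80.268 Y40.434
G01 X58.422 Y45.565
G01 X38.020 Y52.148
G01 X22.821 Y61.616
M5
G00 X32.538 Y35.509
M3 S668
G01 X16.131 Y88.281 F1620
G01 X37.493 Y25.781
G01 X101.272 Y11.858
G01 X77.366 Y101.887
M5
G00 X0.000 Y0.000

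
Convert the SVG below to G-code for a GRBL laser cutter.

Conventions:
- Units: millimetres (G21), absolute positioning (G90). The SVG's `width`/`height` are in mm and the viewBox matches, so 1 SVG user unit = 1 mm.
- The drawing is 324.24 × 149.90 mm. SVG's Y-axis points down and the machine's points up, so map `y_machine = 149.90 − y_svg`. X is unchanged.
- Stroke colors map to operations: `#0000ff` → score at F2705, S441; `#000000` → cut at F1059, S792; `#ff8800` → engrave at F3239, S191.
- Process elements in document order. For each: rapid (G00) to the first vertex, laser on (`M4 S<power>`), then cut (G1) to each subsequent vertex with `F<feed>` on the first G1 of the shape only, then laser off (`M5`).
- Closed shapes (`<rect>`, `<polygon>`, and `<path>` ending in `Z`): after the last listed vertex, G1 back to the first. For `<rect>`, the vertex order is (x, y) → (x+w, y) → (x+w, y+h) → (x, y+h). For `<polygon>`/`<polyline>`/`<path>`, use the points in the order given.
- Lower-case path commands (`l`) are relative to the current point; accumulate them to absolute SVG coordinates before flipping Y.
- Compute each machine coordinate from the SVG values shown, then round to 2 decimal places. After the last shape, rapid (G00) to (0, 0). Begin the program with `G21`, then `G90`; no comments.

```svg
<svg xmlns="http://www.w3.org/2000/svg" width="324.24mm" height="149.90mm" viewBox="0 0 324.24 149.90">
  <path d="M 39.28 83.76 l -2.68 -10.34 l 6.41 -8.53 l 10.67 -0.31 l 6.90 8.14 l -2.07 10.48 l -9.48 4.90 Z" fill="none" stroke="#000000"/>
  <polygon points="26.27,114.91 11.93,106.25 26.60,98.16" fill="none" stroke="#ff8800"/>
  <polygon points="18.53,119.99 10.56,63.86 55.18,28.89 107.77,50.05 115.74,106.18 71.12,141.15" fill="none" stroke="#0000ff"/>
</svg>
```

G21
G90
G00 X39.28 Y66.14
M4 S792
G1 X36.60 Y76.48 F1059
G1 X43.01 Y85.01
G1 X53.68 Y85.32
G1 X60.58 Y77.18
G1 X58.51 Y66.70
G1 X49.03 Y61.80
G1 X39.28 Y66.14
M5
G00 X26.27 Y34.99
M4 S191
G1 X11.93 Y43.65 F3239
G1 X26.60 Y51.74
G1 X26.27 Y34.99
M5
G00 X18.53 Y29.91
M4 S441
G1 X10.56 Y86.04 F2705
G1 X55.18 Y121.01
G1 X107.77 Y99.85
G1 X115.74 Y43.72
G1 X71.12 Y8.75
G1 X18.53 Y29.91
M5
G00 X0.00 Y0.00

Since the viewBox matches the mm dimensions, user units are millimetres directly. The only transform is the Y-flip y_m = 149.90 − y_svg.

Shape 1 is a regular polygon drawn with `<path>`. Its stroke #000000 means cut at S792, F1059. After flipping Y the toolpath is (39.28,66.14) → (36.60,76.48) → (43.01,85.01) → (53.68,85.32) → (60.58,77.18) → (58.51,66.70) → (49.03,61.80) → (39.28,66.14), returning to the start.

Shape 2 is a regular polygon drawn with `<polygon>`. Its stroke #ff8800 means engrave at S191, F3239. After flipping Y the toolpath is (26.27,34.99) → (11.93,43.65) → (26.60,51.74) → (26.27,34.99), returning to the start.

Shape 3 is a regular polygon drawn with `<polygon>`. Its stroke #0000ff means score at S441, F2705. After flipping Y the toolpath is (18.53,29.91) → (10.56,86.04) → (55.18,121.01) → (107.77,99.85) → (115.74,43.72) → (71.12,8.75) → (18.53,29.91), returning to the start.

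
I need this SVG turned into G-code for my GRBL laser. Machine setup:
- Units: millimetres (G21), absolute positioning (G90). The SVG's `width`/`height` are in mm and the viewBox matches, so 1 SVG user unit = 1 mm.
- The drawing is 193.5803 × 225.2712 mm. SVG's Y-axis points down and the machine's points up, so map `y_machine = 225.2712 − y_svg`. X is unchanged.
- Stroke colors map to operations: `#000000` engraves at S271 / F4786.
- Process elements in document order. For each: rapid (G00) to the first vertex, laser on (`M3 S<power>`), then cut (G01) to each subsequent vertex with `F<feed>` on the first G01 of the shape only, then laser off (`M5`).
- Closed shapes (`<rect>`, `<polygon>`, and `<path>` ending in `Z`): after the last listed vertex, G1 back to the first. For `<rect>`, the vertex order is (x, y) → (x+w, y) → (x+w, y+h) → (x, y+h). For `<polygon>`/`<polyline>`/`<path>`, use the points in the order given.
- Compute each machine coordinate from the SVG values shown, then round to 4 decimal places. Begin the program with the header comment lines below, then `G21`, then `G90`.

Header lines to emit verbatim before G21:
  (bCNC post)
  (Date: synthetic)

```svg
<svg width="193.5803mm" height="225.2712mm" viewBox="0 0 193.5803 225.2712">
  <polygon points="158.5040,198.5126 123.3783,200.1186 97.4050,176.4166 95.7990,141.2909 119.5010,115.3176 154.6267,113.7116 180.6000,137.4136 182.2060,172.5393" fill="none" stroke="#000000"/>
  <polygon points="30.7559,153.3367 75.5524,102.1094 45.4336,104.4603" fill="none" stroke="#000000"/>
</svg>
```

(bCNC post)
(Date: synthetic)
G21
G90
G00 X158.5040 Y26.7586
M3 S271
G01 X123.3783 Y25.1526 F4786
G01 X97.4050 Y48.8546
G01 X95.7990 Y83.9803
G01 X119.5010 Y109.9536
G01 X154.6267 Y111.5596
G01 X180.6000 Y87.8576
G01 X182.2060 Y52.7319
G01 X158.5040 Y26.7586
M5
G00 X30.7559 Y71.9345
M3 S271
G01 X75.5524 Y123.1618 F4786
G01 X45.4336 Y120.8109
G01 X30.7559 Y71.9345
M5

1 u = 1 mm; y_m = 225.2712 − y.

[1] `<polygon>` regular polygon, #000000→engrave S271 F4786: (158.5040,26.7586) → (123.3783,25.1526) → (97.4050,48.8546) → (95.7990,83.9803) → (119.5010,109.9536) → (154.6267,111.5596) → (180.6000,87.8576) → (182.2060,52.7319) → (158.5040,26.7586) (closed)

[2] `<polygon>` closed polygon, #000000→engrave S271 F4786: (30.7559,71.9345) → (75.5524,123.1618) → (45.4336,120.8109) → (30.7559,71.9345) (closed)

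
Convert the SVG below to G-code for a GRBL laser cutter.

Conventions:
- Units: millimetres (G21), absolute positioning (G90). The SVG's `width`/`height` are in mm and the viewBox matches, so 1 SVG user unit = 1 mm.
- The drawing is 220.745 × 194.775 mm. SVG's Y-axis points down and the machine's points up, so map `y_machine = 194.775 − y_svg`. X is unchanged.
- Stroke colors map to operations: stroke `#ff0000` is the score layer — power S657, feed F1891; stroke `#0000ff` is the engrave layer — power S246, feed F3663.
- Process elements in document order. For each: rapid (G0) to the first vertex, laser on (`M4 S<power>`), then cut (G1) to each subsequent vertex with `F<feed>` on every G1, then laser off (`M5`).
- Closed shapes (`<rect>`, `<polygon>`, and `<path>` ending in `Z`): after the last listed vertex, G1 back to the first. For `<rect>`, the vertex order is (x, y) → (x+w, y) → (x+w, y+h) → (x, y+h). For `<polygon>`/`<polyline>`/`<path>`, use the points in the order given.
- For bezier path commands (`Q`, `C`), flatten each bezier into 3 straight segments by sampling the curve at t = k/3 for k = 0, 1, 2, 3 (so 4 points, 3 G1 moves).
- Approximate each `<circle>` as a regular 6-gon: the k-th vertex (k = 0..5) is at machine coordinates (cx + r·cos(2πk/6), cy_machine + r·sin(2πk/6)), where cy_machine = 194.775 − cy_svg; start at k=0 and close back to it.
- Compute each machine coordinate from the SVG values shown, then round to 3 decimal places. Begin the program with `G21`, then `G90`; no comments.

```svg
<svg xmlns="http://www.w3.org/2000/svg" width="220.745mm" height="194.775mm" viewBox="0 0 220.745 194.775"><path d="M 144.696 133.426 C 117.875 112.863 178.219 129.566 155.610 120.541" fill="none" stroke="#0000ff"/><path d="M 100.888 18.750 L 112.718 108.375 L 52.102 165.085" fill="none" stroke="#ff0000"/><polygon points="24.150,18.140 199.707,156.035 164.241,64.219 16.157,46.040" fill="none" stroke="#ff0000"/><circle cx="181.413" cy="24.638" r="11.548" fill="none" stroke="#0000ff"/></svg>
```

G21
G90
G0 X144.696 Y61.349
M4 S246
G1 X140.629 Y71.823 F3663
G1 X156.869 Y71.452 F3663
G1 X155.610 Y74.234 F3663
M5
G0 X100.888 Y176.025
M4 S657
G1 X112.718 Y86.400 F1891
G1 X52.102 Y29.690 F1891
M5
G0 X24.150 Y176.635
M4 S657
G1 X199.707 Y38.740 F1891
G1 X164.241 Y130.556 F1891
G1 X16.157 Y148.735 F1891
G1 X24.150 Y176.635 F1891
M5
G0 X192.961 Y170.137
M4 S246
G1 X187.187 Y180.138 F3663
G1 X175.639 Y180.138 F3663
G1 X169.865 Y170.137 F3663
G1 X175.639 Y160.136 F3663
G1 X187.187 Y160.136 F3663
G1 X192.961 Y170.137 F3663
M5

1 u = 1 mm; y_m = 194.775 − y.

[1] `<path>` cubic bezier, #0000ff→engrave S246 F3663: (144.696,61.349) → (140.629,71.823) → (156.869,71.452) → (155.610,74.234)

[2] `<path>` open polyline, #ff0000→score S657 F1891: (100.888,176.025) → (112.718,86.400) → (52.102,29.690)

[3] `<polygon>` closed polygon, #ff0000→score S657 F1891: (24.150,176.635) → (199.707,38.740) → (164.241,130.556) → (16.157,148.735) → (24.150,176.635) (closed)

[4] `<circle>` circle, #0000ff→engrave S246 F3663: (192.961,170.137) → (187.187,180.138) → (175.639,180.138) → (169.865,170.137) → (175.639,160.136) → (187.187,160.136) → (192.961,170.137) (closed)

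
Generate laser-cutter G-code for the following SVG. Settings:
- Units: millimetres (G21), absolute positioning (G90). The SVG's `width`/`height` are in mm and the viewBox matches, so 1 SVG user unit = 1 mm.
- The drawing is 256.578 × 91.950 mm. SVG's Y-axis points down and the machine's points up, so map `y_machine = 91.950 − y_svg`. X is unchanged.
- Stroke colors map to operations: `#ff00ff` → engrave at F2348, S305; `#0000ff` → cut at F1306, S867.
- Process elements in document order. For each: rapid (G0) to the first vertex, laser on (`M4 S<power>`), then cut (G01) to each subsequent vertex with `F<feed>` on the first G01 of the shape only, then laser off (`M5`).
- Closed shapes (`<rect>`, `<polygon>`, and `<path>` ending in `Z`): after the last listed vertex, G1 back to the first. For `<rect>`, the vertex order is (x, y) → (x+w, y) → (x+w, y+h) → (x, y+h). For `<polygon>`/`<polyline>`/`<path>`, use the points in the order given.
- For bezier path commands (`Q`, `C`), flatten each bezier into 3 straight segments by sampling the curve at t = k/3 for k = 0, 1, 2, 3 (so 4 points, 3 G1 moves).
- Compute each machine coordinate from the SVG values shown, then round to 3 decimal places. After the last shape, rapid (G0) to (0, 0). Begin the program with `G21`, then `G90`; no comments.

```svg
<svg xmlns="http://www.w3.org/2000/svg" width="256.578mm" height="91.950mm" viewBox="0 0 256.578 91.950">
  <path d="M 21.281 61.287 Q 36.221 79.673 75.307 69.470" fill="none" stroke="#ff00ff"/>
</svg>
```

G21
G90
G0 X21.281 Y30.663
M4 S305
G01 X33.924 Y21.582 F2348
G01 X51.933 Y18.855
G01 X75.307 Y22.480
M5
G0 X0.000 Y0.000

viewBox `0 0 256.578 91.950` with mm width/height → 1 unit = 1 mm. Flip: y_m = 91.950 − y_svg.

**Shape 1** — `<path>` quadratic bezier, stroke `#ff00ff` → engrave (S305, F2348). Control points (SVG): P0=(21.281,61.287), P1=(36.221,79.673), P2=(75.307,69.470); sampled at t=k/3. Machine vertices: (21.281,30.663) → (33.924,21.582) → (51.933,18.855) → (75.307,22.480). Open path.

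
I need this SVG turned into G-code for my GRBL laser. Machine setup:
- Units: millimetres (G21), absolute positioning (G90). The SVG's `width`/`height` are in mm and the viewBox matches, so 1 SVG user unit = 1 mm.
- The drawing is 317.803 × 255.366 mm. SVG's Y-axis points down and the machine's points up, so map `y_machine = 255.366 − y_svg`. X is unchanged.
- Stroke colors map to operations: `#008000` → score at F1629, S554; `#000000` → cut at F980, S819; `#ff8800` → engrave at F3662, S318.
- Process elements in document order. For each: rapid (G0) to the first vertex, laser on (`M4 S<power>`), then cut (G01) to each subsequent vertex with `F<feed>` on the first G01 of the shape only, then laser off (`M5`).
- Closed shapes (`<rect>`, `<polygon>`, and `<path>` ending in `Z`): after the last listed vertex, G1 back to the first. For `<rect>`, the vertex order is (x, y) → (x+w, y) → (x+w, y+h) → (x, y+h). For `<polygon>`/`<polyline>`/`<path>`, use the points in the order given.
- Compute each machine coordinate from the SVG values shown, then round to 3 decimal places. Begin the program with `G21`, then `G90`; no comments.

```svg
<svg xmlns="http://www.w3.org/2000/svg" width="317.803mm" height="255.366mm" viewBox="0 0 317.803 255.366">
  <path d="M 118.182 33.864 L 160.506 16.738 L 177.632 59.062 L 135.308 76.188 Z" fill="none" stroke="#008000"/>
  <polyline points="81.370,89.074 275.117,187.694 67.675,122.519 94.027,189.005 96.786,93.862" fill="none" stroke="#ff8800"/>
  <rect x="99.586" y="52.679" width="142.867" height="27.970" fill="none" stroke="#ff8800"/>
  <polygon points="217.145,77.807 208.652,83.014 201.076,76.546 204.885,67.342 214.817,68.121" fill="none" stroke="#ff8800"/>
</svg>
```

Since the viewBox matches the mm dimensions, user units are millimetres directly. The only transform is the Y-flip y_m = 255.366 − y_svg.

Shape 1 is a regular polygon drawn with `<path>`. Its stroke #008000 means score at S554, F1629. After flipping Y the toolpath is (118.182,221.502) → (160.506,238.628) → (177.632,196.304) → (135.308,179.178) → (118.182,221.502), returning to the start.

Shape 2 is a open polyline drawn with `<polyline>`. Its stroke #ff8800 means engrave at S318, F3662. After flipping Y the toolpath is (81.370,166.292) → (275.117,67.672) → (67.675,132.847) → (94.027,66.361) → (96.786,161.504).

Shape 3 is a rectangle drawn with `<rect>`. Its stroke #ff8800 means engrave at S318, F3662. After flipping Y the toolpath is (99.586,202.687) → (242.453,202.687) → (242.453,174.717) → (99.586,174.717) → (99.586,202.687), returning to the start.

Shape 4 is a regular polygon drawn with `<polygon>`. Its stroke #ff8800 means engrave at S318, F3662. After flipping Y the toolpath is (217.145,177.559) → (208.652,172.352) → (201.076,178.820) → (204.885,188.024) → (214.817,187.245) → (217.145,177.559), returning to the start.

G21
G90
G0 X118.182 Y221.502
M4 S554
G01 X160.506 Y238.628 F1629
G01 X177.632 Y196.304
G01 X135.308 Y179.178
G01 X118.182 Y221.502
M5
G0 X81.370 Y166.292
M4 S318
G01 X275.117 Y67.672 F3662
G01 X67.675 Y132.847
G01 X94.027 Y66.361
G01 X96.786 Y161.504
M5
G0 X99.586 Y202.687
M4 S318
G01 X242.453 Y202.687 F3662
G01 X242.453 Y174.717
G01 X99.586 Y174.717
G01 X99.586 Y202.687
M5
G0 X217.145 Y177.559
M4 S318
G01 X208.652 Y172.352 F3662
G01 X201.076 Y178.820
G01 X204.885 Y188.024
G01 X214.817 Y187.245
G01 X217.145 Y177.559
M5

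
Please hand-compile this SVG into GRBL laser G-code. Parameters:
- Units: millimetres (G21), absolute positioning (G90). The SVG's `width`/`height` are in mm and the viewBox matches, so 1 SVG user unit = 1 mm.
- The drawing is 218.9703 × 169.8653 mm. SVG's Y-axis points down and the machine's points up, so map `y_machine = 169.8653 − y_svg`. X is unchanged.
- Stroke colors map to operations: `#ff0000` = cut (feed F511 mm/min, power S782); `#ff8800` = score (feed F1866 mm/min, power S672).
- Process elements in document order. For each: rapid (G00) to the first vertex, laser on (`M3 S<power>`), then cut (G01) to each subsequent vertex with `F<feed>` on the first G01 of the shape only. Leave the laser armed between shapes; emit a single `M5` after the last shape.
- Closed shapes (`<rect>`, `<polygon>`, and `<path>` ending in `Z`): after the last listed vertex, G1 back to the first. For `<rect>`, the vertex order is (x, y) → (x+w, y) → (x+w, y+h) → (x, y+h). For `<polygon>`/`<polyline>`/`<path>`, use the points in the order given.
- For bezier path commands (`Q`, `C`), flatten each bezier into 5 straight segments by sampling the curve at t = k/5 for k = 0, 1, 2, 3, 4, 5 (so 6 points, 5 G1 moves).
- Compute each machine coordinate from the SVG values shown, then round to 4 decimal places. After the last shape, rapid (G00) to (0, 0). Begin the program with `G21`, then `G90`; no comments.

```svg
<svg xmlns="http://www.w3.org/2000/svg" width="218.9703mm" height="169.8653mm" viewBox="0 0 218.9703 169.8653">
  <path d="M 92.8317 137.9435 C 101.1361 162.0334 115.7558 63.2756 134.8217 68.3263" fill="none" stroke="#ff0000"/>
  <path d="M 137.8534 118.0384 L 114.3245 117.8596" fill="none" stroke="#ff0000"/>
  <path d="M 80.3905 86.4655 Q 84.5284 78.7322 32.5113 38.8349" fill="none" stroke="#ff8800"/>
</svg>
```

G21
G90
G00 X92.8317 Y31.9218
M3 S782
G01 X98.5572 Y30.3963 F511
G01 X105.7087 Y47.4748
G01 X114.1964 Y72.2778
G01 X123.9307 Y93.9256
G01 X134.8217 Y101.5390
G00 X137.8534 Y51.8269
M3 S782
G01 X114.3245 Y52.0057 F511
G00 X80.3905 Y83.3998
M3 S672
G01 X79.7995 Y87.7797 F1866
G01 X74.7160 Y94.7327
G01 X65.1402 Y104.2588
G01 X51.0719 Y116.3580
G01 X32.5113 Y131.0304
M5
G00 X0.0000 Y0.0000

viewBox `0 0 218.9703 169.8653` with mm width/height → 1 unit = 1 mm. Flip: y_m = 169.8653 − y_svg.

**Shape 1** — `<path>` cubic bezier, stroke `#ff0000` → cut (S782, F511). Control points (SVG): P0=(92.8317,137.9435), P1=(101.1361,162.0334), P2=(115.7558,63.2756), P3=(134.8217,68.3263); sampled at t=k/5. Machine vertices: (92.8317,31.9218) → (98.5572,30.3963) → (105.7087,47.4748) → (114.1964,72.2778) → (123.9307,93.9256) → (134.8217,101.5390). Open path.

**Shape 2** — `<path>` line segment, stroke `#ff0000` → cut (S782, F511). Machine vertices: (137.8534,51.8269) → (114.3245,52.0057). Open path.

**Shape 3** — `<path>` quadratic bezier, stroke `#ff8800` → score (S672, F1866). Control points (SVG): P0=(80.3905,86.4655), P1=(84.5284,78.7322), P2=(32.5113,38.8349); sampled at t=k/5. Machine vertices: (80.3905,83.3998) → (79.7995,87.7797) → (74.7160,94.7327) → (65.1402,104.2588) → (51.0719,116.3580) → (32.5113,131.0304). Open path.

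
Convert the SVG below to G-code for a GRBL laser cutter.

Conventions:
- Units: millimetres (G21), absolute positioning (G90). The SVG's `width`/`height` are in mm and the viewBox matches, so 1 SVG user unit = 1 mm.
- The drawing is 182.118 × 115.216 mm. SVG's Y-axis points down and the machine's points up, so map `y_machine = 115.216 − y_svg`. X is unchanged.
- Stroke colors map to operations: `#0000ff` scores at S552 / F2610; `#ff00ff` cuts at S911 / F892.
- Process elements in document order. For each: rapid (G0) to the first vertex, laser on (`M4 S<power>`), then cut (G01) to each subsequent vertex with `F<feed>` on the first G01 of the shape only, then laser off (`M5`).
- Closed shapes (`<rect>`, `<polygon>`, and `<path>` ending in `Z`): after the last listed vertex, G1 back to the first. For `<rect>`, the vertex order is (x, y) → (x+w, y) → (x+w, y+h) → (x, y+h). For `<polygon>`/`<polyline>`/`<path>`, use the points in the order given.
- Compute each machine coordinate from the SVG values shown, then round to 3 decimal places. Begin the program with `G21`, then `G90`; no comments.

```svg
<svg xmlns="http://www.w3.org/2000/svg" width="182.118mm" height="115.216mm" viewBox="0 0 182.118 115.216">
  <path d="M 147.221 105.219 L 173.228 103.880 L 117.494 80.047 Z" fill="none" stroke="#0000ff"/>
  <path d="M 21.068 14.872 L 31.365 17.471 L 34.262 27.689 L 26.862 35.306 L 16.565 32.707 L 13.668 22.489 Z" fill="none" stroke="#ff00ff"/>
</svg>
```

G21
G90
G0 X147.221 Y9.997
M4 S552
G01 X173.228 Y11.336 F2610
G01 X117.494 Y35.169
G01 X147.221 Y9.997
M5
G0 X21.068 Y100.344
M4 S911
G01 X31.365 Y97.745 F892
G01 X34.262 Y87.527
G01 X26.862 Y79.910
G01 X16.565 Y82.509
G01 X13.668 Y92.727
G01 X21.068 Y100.344
M5

Since the viewBox matches the mm dimensions, user units are millimetres directly. The only transform is the Y-flip y_m = 115.216 − y_svg.

Shape 1 is a closed polygon drawn with `<path>`. Its stroke #0000ff means score at S552, F2610. After flipping Y the toolpath is (147.221,9.997) → (173.228,11.336) → (117.494,35.169) → (147.221,9.997), returning to the start.

Shape 2 is a regular polygon drawn with `<path>`. Its stroke #ff00ff means cut at S911, F892. After flipping Y the toolpath is (21.068,100.344) → (31.365,97.745) → (34.262,87.527) → (26.862,79.910) → (16.565,82.509) → (13.668,92.727) → (21.068,100.344), returning to the start.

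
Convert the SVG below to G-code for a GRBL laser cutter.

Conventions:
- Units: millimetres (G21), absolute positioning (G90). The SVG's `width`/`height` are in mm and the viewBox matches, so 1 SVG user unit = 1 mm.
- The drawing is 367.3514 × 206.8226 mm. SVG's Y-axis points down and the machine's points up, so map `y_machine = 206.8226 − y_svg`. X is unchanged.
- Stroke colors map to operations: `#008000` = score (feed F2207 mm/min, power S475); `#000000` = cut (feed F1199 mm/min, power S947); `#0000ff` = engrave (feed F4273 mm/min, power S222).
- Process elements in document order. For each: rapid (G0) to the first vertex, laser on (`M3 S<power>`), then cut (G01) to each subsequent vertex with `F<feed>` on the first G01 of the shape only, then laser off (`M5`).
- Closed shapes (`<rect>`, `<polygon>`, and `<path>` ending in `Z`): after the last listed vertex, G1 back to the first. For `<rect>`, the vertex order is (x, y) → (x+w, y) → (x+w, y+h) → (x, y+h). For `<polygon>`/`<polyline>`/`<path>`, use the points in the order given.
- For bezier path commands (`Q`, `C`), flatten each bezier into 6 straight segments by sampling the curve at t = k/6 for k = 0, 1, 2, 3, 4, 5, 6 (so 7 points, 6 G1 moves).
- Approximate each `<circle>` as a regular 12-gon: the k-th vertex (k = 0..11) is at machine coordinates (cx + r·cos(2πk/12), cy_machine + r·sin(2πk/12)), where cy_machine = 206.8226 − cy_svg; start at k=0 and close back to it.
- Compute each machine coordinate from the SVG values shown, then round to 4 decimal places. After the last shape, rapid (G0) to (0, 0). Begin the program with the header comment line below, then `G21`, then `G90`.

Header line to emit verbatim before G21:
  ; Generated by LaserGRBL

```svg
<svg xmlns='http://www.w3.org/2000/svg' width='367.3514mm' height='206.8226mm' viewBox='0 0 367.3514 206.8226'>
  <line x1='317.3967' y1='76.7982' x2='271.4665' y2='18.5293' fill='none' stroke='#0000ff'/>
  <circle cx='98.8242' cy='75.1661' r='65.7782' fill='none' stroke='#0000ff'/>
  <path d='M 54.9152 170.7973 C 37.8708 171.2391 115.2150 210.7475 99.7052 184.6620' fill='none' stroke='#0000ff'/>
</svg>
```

; Generated by LaserGRBL
G21
G90
G0 X317.3967 Y130.0244
M3 S222
G01 X271.4665 Y188.2933 F4273
M5
G0 X164.6024 Y131.6565
M3 S222
G01 X155.7898 Y164.5456 F4273
G01 X131.7133 Y188.6221
G01 X98.8242 Y197.4347
G01 X65.9351 Y188.6221
G01 X41.8586 Y164.5456
G01 X33.0460 Y131.6565
G01 X41.8586 Y98.7674
G01 X65.9351 Y74.6909
G01 X98.8242 Y65.8783
G01 X131.7133 Y74.6909
G01 X155.7898 Y98.7674
G01 X164.6024 Y131.6565
M5
G0 X54.9152 Y36.0253
M3 S222
G01 X53.3919 Y33.0334 F4273
G01 X62.3988 Y26.4376
G01 X76.7347 Y19.1452
G01 X91.1986 Y14.0634
G01 X100.5891 Y14.0995
G01 X99.7052 Y22.1606
M5
G0 X0.0000 Y0.0000

viewBox `0 0 367.3514 206.8226` with mm width/height → 1 unit = 1 mm. Flip: y_m = 206.8226 − y_svg.

**Shape 1** — `<line>` line segment, stroke `#0000ff` → engrave (S222, F4273). Machine vertices: (317.3967,130.0244) → (271.4665,188.2933). Open path.

**Shape 2** — `<circle>` circle, stroke `#0000ff` → engrave (S222, F4273). Machine vertices: (164.6024,131.6565) → (155.7898,164.5456) → (131.7133,188.6221) → (98.8242,197.4347) → (65.9351,188.6221) → (41.8586,164.5456) → (33.0460,131.6565) → (41.8586,98.7674) → (65.9351,74.6909) → (98.8242,65.8783) → (131.7133,74.6909) → (155.7898,98.7674) → (164.6024,131.6565). Closed: final G1 returns to the first vertex.

**Shape 3** — `<path>` cubic bezier, stroke `#0000ff` → engrave (S222, F4273). Control points (SVG): P0=(54.9152,170.7973), P1=(37.8708,171.2391), P2=(115.2150,210.7475), P3=(99.7052,184.6620); sampled at t=k/6. Machine vertices: (54.9152,36.0253) → (53.3919,33.0334) → (62.3988,26.4376) → (76.7347,19.1452) → (91.1986,14.0634) → (100.5891,14.0995) → (99.7052,22.1606). Open path.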